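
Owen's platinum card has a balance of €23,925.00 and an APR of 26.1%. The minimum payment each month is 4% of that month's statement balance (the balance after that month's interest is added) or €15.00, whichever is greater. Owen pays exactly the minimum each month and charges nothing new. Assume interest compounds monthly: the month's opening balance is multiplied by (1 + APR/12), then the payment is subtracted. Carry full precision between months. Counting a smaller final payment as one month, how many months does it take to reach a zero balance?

252 months

Monthly rate r = 26.1%/12 = 2.175% = 0.02175.
While 4% of the post-interest balance exceeds €15.00, each month B ← (B·(1+r))·(1 − 0.04), i.e. B shrinks by the factor (1+r)·0.96 = 0.98088.
This holds for months 1–217. Entering month 218 the balance is €362.66; 4% of the post-interest balance is now below €15.00, so the flat €15.00 minimum applies from here.
From month 218 a fixed €15.00 at rate r clears €362.66 in 35 more payments. Total: 217 + 35 = 252 months.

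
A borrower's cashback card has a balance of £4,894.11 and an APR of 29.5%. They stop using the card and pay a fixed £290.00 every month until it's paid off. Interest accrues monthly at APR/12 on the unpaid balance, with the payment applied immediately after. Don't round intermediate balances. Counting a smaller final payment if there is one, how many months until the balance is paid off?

Monthly rate r = 29.5%/12 = 2.45833% = 0.0245833.
Recurrence: B ← B·(1+r) − £290.00.
Month 1: interest £120.31; balance after payment £4,724.42.
Month 2: interest £116.14; balance after payment £4,550.57.
Closed form: n = −ln(1 − rB₀/P)/ln(1+r) = −ln(0.58513)/ln(1.02458) ≈ 22.067, so the balance reaches zero during payment 23.

23 payments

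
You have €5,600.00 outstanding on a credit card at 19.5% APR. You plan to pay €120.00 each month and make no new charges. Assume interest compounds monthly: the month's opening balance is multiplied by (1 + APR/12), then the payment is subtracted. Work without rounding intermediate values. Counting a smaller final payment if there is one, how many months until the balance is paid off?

89 months

Monthly rate r = 19.5%/12 = 1.625% = 0.01625.
Recurrence: B ← B·(1+r) − €120.00.
Month 1: interest €91.00; balance after payment €5,571.00.
Month 2: interest €90.53; balance after payment €5,541.53.
Closed form: n = −ln(1 − rB₀/P)/ln(1+r) = −ln(0.24167)/ln(1.01625) ≈ 88.105, so the balance reaches zero during payment 89.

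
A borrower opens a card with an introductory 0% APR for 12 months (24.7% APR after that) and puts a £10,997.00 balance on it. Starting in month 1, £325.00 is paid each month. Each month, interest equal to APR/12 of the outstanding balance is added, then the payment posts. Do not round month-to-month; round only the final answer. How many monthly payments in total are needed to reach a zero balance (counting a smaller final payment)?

42 payments

Promo months 1–12 at r₀ = 0%/12 = 0; months 13+ at r₁ = 24.7%/12 = 0.0205833.
After month 12 (no interest yet): B = £10,997.00 − 12·£325.00 = £7,097.00.
Then at r₁ with £325.00/mo: n₂ = −ln(1 − r₁·B/P)/ln(1+r₁) ≈ 29.30 → 30 more payments.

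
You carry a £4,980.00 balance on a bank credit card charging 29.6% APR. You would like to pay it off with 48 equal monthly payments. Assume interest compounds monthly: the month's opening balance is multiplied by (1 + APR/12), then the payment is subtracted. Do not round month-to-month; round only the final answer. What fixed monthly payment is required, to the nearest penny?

£178.15

Monthly rate r = 29.6%/12 = 2.46667% = 0.0246667.
Level-payment amortization: P = B₀·r / (1 − (1+r)^(−n)) = 4980.00·0.0246667 / (1 − 1.02467^(−48)).
Denominator 1 − (1+r)^(−48) = 0.689519167.
P = 122.84 / 0.689519167 ≈ 178.15.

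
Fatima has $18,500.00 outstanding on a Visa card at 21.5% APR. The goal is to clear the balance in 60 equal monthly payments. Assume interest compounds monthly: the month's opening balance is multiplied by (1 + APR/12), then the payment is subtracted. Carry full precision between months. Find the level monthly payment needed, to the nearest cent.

$505.70

Monthly rate r = 21.5%/12 = 1.79167% = 0.0179167.
Level-payment amortization: P = B₀·r / (1 − (1+r)^(−n)) = 18500.00·0.0179167 / (1 − 1.01792^(−60)).
Denominator 1 − (1+r)^(−60) = 0.65543871.
P = 331.458 / 0.65543871 ≈ 505.70.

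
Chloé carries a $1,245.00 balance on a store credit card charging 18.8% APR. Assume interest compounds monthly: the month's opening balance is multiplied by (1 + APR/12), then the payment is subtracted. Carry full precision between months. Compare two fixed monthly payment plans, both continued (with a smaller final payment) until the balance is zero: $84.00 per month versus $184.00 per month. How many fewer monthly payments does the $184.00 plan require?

Monthly rate r = 18.8%/12 = 1.56667% = 0.0156667.
At $84.00/mo: n = ⌈−ln(1 − rB₀/P)/ln(1+r)⌉ = 17 payments (last $83.79); total interest = total paid − $1,245.00 = $182.79.
At $184.00/mo: 8 payments (last $38.58); total interest $81.58.
Payments saved = 17 − 8 = 9.

9 fewer payments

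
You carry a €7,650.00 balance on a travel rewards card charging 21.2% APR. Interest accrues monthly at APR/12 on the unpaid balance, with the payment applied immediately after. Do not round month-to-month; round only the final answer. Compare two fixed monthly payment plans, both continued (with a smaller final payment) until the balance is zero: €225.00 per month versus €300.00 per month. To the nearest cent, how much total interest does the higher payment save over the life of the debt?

Monthly rate r = 21.2%/12 = 1.76667% = 0.0176667.
At €225.00/mo: n = ⌈−ln(1 − rB₀/P)/ln(1+r)⌉ = 53 payments (last €94.43); total interest = total paid − €7,650.00 = €4,144.43.
At €300.00/mo: 35 payments (last €57.35); total interest €2,607.35.
Interest saved = €4,144.43 − €2,607.35 = €1,537.08.

€1,537.08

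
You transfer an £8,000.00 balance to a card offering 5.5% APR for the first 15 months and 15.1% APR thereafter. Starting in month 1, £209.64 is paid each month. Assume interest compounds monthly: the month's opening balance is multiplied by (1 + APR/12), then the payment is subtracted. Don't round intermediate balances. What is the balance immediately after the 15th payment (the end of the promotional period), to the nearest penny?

£5,320.48

Promo months 1–15 at r₀ = 5.5%/12 = 0.00458333; months 16+ at r₁ = 15.1%/12 = 0.0125833.
After month 15: iterate B ← B·(1+r₀) − £209.64 for 15 months → £5,320.48.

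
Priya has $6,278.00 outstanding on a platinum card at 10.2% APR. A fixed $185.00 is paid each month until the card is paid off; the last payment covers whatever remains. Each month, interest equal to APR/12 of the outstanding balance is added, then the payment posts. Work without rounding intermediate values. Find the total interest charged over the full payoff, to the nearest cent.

Monthly rate r = 10.2%/12 = 0.85% = 0.0085.
Payoff takes n = ⌈−ln(1 − rB₀/P)/ln(1+r)⌉ = ⌈40.206⌉ = 41 payments; the last is $38.26.
Total paid = 40·$185.00 + $38.26 = $7,438.26.
Total interest = total paid − principal = $7,438.26 − $6,278.00 = $1,160.26.

$1,160.26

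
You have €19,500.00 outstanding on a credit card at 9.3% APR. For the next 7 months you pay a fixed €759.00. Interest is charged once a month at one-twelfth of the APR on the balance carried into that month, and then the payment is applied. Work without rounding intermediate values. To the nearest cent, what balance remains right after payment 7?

€15,144.66

Monthly rate r = 9.3%/12 = 0.775% = 0.00775.
Each month: B ← B·(1+r) − €759.00.
Month 1: interest €151.13; balance after payment €18,892.12.
Month 2: interest €146.41; balance after payment €18,279.54.
Month 3: interest €141.67; balance after payment €17,662.21.
Month 4: interest €136.88; balance after payment €17,040.09.
Month 5: interest €132.06; balance after payment €16,413.15.
Month 6: interest €127.20; balance after payment €15,781.35.
Month 7: interest €122.31; balance after payment €15,144.66.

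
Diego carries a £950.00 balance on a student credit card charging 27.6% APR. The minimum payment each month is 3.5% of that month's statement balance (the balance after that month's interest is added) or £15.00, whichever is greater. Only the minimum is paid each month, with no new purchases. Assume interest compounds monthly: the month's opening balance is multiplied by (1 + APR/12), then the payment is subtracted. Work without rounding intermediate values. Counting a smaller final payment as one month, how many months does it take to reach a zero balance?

Monthly rate r = 27.6%/12 = 2.3% = 0.023.
While 3.5% of the post-interest balance exceeds £15.00, each month B ← (B·(1+r))·(1 − 0.035), i.e. B shrinks by the factor (1+r)·0.965 = 0.98719.
This holds for months 1–64. Entering month 65 the balance is £416.40; 3.5% of the post-interest balance is now below £15.00, so the flat £15.00 minimum applies from here.
From month 65 a fixed £15.00 at rate r clears £416.40 in 45 more payments. Total: 64 + 45 = 109 months.

109 months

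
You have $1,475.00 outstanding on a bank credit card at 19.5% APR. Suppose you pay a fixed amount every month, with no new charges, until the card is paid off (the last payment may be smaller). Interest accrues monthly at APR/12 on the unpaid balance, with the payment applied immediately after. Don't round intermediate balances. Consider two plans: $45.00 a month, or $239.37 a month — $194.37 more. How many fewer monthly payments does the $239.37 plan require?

Monthly rate r = 19.5%/12 = 1.625% = 0.01625.
At $45.00/mo: n = ⌈−ln(1 − rB₀/P)/ln(1+r)⌉ = 48 payments (last $8.55); total interest = total paid − $1,475.00 = $648.55.
At $239.37/mo: 7 payments (last $131.03); total interest $92.25.
Payments saved = 48 − 7 = 41.

41 fewer payments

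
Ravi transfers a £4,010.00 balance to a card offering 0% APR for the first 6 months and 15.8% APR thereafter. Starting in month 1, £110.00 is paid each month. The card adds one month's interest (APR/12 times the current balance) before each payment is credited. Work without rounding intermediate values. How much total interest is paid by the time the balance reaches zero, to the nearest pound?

Promo months 1–6 at r₀ = 0%/12 = 0; months 7+ at r₁ = 15.8%/12 = 0.0131667.
After month 6 (no interest yet): B = £4,010.00 − 6·£110.00 = £3,350.00.
Then at r₁ with £110.00/mo: n₂ = −ln(1 − r₁·B/P)/ln(1+r₁) ≈ 39.18 → 40 more payments.
Total paid = 45·£110.00 + £19.61 = £4,969.61; interest = £4,969.61 − £4,010.00 = £959.61.

£960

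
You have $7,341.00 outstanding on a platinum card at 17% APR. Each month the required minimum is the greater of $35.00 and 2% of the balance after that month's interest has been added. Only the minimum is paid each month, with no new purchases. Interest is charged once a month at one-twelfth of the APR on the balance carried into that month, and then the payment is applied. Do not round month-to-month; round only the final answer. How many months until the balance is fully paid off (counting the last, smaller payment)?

Monthly rate r = 17%/12 = 1.41667% = 0.0141667.
While 2% of the post-interest balance exceeds $35.00, each month B ← (B·(1+r))·(1 − 0.02), i.e. B shrinks by the factor (1+r)·0.98 = 0.99388.
This holds for months 1–236. Entering month 237 the balance is $1,725.49; 2% of the post-interest balance is now below $35.00, so the flat $35.00 minimum applies from here.
From month 237 a fixed $35.00 at rate r clears $1,725.49 in 86 more payments. Total: 236 + 86 = 322 months.

322 months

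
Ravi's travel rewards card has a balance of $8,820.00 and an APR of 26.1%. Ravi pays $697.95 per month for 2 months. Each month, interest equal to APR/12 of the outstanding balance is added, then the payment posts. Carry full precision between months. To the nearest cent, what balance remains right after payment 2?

$7,796.76

Monthly rate r = 26.1%/12 = 2.175% = 0.02175.
Each month: B ← B·(1+r) − $697.95.
Month 1: interest $191.84; balance after payment $8,313.88.
Month 2: interest $180.83; balance after payment $7,796.76.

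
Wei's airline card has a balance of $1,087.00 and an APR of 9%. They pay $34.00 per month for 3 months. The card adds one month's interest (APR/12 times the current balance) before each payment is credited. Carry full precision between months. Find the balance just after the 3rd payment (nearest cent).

Monthly rate r = 9%/12 = 0.75% = 0.0075.
Each month: B ← B·(1+r) − $34.00.
Month 1: interest $8.15; balance after payment $1,061.15.
Month 2: interest $7.96; balance after payment $1,035.11.
Month 3: interest $7.76; balance after payment $1,008.87.

$1,008.87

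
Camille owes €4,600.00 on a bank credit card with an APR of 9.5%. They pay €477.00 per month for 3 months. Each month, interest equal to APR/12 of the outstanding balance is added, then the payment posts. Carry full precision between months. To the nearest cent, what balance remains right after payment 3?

Monthly rate r = 9.5%/12 = 0.791667% = 0.00791667.
Each month: B ← B·(1+r) − €477.00.
Month 1: interest €36.42; balance after payment €4,159.42.
Month 2: interest €32.93; balance after payment €3,715.35.
Month 3: interest €29.41; balance after payment €3,267.76.

€3,267.76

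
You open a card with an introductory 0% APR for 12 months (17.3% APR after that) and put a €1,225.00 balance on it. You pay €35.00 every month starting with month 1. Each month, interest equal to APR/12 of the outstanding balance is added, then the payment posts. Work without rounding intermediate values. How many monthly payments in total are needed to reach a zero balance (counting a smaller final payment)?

Promo months 1–12 at r₀ = 0%/12 = 0; months 13+ at r₁ = 17.3%/12 = 0.0144167.
After month 12 (no interest yet): B = €1,225.00 − 12·€35.00 = €805.00.
Then at r₁ with €35.00/mo: n₂ = −ln(1 − r₁·B/P)/ln(1+r₁) ≈ 28.14 → 29 more payments.

41 payments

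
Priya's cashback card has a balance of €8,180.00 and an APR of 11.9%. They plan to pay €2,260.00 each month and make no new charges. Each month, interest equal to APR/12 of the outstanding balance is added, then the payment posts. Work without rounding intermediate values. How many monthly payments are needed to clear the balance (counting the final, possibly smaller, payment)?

Monthly rate r = 11.9%/12 = 0.991667% = 0.00991667.
Recurrence: B ← B·(1+r) − €2,260.00.
Month 1: interest €81.12; balance after payment €6,001.12.
Month 2: interest €59.51; balance after payment €3,800.63.
Month 3: interest €37.69; balance after payment €1,578.32.
Month 4: interest €15.65; balance after payment €0.00.

4 months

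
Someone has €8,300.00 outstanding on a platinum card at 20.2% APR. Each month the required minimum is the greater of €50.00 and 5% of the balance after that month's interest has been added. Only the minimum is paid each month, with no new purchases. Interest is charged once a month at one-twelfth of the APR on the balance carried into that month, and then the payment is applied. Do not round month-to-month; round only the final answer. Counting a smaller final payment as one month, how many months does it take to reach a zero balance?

Monthly rate r = 20.2%/12 = 1.68333% = 0.0168333.
While 5% of the post-interest balance exceeds €50.00, each month B ← (B·(1+r))·(1 − 0.05), i.e. B shrinks by the factor (1+r)·0.95 = 0.96599.
This holds for months 1–62. Entering month 63 the balance is €971.47; 5% of the post-interest balance is now below €50.00, so the flat €50.00 minimum applies from here.
From month 63 a fixed €50.00 at rate r clears €971.47 in 24 more payments. Total: 62 + 24 = 86 months.

86 months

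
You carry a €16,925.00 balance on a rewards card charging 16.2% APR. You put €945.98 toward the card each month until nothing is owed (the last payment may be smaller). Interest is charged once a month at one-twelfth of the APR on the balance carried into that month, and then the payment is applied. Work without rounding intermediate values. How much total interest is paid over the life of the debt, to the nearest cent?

€2,579.16

Monthly rate r = 16.2%/12 = 1.35% = 0.0135.
Payoff takes n = ⌈−ln(1 − rB₀/P)/ln(1+r)⌉ = ⌈20.616⌉ = 21 payments; the last is €584.56.
Total paid = 20·€945.98 + €584.56 = €19,504.16.
Total interest = total paid − principal = €19,504.16 − €16,925.00 = €2,579.16.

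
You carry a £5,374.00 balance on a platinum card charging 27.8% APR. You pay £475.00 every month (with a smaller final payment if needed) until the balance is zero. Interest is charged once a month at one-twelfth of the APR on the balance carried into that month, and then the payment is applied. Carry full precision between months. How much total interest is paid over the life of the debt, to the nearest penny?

Monthly rate r = 27.8%/12 = 2.31667% = 0.0231667.
Payoff takes n = ⌈−ln(1 − rB₀/P)/ln(1+r)⌉ = ⌈13.271⌉ = 14 payments; the last is £130.01.
Total paid = 13·£475.00 + £130.01 = £6,305.01.
Total interest = total paid − principal = £6,305.01 − £5,374.00 = £931.01.

£931.01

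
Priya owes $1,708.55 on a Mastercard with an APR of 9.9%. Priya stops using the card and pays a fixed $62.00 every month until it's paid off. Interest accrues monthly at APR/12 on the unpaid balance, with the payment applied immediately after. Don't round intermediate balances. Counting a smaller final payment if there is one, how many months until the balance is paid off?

32 payments

Monthly rate r = 9.9%/12 = 0.825% = 0.00825.
Recurrence: B ← B·(1+r) − $62.00.
Month 1: interest $14.10; balance after payment $1,660.65.
Month 2: interest $13.70; balance after payment $1,612.35.
Closed form: n = −ln(1 − rB₀/P)/ln(1+r) = −ln(0.77265)/ln(1.00825) ≈ 31.393, so the balance reaches zero during payment 32.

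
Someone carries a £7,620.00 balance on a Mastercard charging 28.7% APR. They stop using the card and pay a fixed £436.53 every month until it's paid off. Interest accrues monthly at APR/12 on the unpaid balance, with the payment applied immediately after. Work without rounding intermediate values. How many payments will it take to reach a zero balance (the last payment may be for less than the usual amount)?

23 months

Monthly rate r = 28.7%/12 = 2.39167% = 0.0239167.
Recurrence: B ← B·(1+r) − £436.53.
Month 1: interest £182.25; balance after payment £7,365.72.
Month 2: interest £176.16; balance after payment £7,105.35.
Closed form: n = −ln(1 − rB₀/P)/ln(1+r) = −ln(0.58251)/ln(1.02392) ≈ 22.864, so the balance reaches zero during payment 23.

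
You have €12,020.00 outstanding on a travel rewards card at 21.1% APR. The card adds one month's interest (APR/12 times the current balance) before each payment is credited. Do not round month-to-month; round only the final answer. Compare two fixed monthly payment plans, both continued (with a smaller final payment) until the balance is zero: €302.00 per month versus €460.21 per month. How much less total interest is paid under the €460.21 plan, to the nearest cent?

Monthly rate r = 21.1%/12 = 1.75833% = 0.0175833.
At €302.00/mo: n = ⌈−ln(1 − rB₀/P)/ln(1+r)⌉ = 70 payments (last €12.80); total interest = total paid − €12,020.00 = €8,830.80.
At €460.21/mo: 36 payments (last €125.69); total interest €4,213.04.
Interest saved = €8,830.80 − €4,213.04 = €4,617.76.

€4,617.76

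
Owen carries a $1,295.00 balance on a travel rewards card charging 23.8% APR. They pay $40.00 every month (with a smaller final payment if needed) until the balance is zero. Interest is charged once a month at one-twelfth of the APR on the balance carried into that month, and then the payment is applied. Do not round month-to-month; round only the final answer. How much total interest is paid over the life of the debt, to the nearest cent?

Monthly rate r = 23.8%/12 = 1.98333% = 0.0198333.
Payoff takes n = ⌈−ln(1 − rB₀/P)/ln(1+r)⌉ = ⌈52.319⌉ = 53 payments; the last is $12.86.
Total paid = 52·$40.00 + $12.86 = $2,092.86.
Total interest = total paid − principal = $2,092.86 − $1,295.00 = $797.86.

$797.86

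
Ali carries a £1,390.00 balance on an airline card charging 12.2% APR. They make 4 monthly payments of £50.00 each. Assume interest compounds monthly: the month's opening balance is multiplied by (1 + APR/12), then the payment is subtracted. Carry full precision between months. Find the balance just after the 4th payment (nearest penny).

Monthly rate r = 12.2%/12 = 1.01667% = 0.0101667.
Each month: B ← B·(1+r) − £50.00.
Month 1: interest £14.13; balance after payment £1,354.13.
Month 2: interest £13.77; balance after payment £1,317.90.
Month 3: interest £13.40; balance after payment £1,281.30.
Month 4: interest £13.03; balance after payment £1,244.32.

£1,244.32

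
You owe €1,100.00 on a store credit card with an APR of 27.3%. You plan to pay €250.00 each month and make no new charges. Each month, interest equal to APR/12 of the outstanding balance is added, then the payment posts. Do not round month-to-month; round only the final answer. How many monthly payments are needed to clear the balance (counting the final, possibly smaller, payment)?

Monthly rate r = 27.3%/12 = 2.275% = 0.02275.
Recurrence: B ← B·(1+r) − €250.00.
Month 1: interest €25.02; balance after payment €875.03.
Month 2: interest €19.91; balance after payment €644.93.
Month 3: interest €14.67; balance after payment €409.60.
Month 4: interest €9.32; balance after payment €168.92.
Month 5: interest €3.84; balance after payment €0.00.

5 months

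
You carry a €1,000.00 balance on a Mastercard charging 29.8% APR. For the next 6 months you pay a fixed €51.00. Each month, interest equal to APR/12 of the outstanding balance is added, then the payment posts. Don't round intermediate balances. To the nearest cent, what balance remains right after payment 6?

€832.92

Monthly rate r = 29.8%/12 = 2.48333% = 0.0248333.
Each month: B ← B·(1+r) − €51.00.
Month 1: interest €24.83; balance after payment €973.83.
Month 2: interest €24.18; balance after payment €947.02.
Month 3: interest €23.52; balance after payment €919.53.
Month 4: interest €22.84; balance after payment €891.37.
Month 5: interest €22.14; balance after payment €862.51.
Month 6: interest €21.42; balance after payment €832.92.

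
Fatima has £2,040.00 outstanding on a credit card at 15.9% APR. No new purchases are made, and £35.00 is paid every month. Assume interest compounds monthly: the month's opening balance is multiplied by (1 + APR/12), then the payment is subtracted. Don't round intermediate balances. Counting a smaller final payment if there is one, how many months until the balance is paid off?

Monthly rate r = 15.9%/12 = 1.325% = 0.01325.
Recurrence: B ← B·(1+r) − £35.00.
Month 1: interest £27.03; balance after payment £2,032.03.
Month 2: interest £26.92; balance after payment £2,023.95.
Closed form: n = −ln(1 − rB₀/P)/ln(1+r) = −ln(0.22771)/ln(1.01325) ≈ 112.411, so the balance reaches zero during payment 113.

113 payments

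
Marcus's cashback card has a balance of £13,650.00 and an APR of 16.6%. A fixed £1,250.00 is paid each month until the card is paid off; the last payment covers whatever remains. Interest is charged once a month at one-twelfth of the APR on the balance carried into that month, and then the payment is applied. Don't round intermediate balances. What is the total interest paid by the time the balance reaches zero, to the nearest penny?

£1,250.95

Monthly rate r = 16.6%/12 = 1.38333% = 0.0138333.
Payoff takes n = ⌈−ln(1 − rB₀/P)/ln(1+r)⌉ = ⌈11.920⌉ = 12 payments; the last is £1,150.95.
Total paid = 11·£1,250.00 + £1,150.95 = £14,900.95.
Total interest = total paid − principal = £14,900.95 − £13,650.00 = £1,250.95.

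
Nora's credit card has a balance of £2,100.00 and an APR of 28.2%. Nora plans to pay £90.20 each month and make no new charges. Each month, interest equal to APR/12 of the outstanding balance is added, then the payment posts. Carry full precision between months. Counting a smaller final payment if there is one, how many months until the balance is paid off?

Monthly rate r = 28.2%/12 = 2.35% = 0.0235.
Recurrence: B ← B·(1+r) − £90.20.
Month 1: interest £49.35; balance after payment £2,059.15.
Month 2: interest £48.39; balance after payment £2,017.34.
Closed form: n = −ln(1 − rB₀/P)/ln(1+r) = −ln(0.45288)/ln(1.0235) ≈ 34.102, so the balance reaches zero during payment 35.

35 months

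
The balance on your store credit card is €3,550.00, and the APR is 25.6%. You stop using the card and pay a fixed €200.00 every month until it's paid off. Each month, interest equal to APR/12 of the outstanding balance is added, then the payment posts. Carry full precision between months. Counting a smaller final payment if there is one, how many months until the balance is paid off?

23 payments

Monthly rate r = 25.6%/12 = 2.13333% = 0.0213333.
Recurrence: B ← B·(1+r) − €200.00.
Month 1: interest €75.73; balance after payment €3,425.73.
Month 2: interest €73.08; balance after payment €3,298.82.
Closed form: n = −ln(1 − rB₀/P)/ln(1+r) = −ln(0.62133)/ln(1.02133) ≈ 22.544, so the balance reaches zero during payment 23.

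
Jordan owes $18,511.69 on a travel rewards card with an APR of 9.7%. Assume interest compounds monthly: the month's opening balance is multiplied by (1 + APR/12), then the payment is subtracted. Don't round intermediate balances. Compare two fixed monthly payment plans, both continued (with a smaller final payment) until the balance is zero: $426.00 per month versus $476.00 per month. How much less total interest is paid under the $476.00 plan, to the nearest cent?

Monthly rate r = 9.7%/12 = 0.808333% = 0.00808333.
At $426.00/mo: n = ⌈−ln(1 − rB₀/P)/ln(1+r)⌉ = 54 payments (last $319.22); total interest = total paid − $18,511.69 = $4,385.53.
At $476.00/mo: 47 payments (last $418.01); total interest $3,802.32.
Interest saved = $4,385.53 − $3,802.32 = $583.21.

$583.21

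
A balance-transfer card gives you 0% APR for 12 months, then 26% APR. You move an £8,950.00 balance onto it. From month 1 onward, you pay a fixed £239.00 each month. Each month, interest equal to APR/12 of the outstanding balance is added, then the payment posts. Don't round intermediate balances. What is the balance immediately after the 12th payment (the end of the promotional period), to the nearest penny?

£6,082.00

Promo months 1–12 at r₀ = 0%/12 = 0; months 13+ at r₁ = 26%/12 = 0.0216667.
After month 12 (no interest yet): B = £8,950.00 − 12·£239.00 = £6,082.00.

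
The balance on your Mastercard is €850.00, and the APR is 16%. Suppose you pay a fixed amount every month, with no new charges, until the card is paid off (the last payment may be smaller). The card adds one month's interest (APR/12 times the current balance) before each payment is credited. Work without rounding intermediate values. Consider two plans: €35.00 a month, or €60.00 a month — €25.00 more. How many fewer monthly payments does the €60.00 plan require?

14 fewer payments

Monthly rate r = 16%/12 = 1.33333% = 0.0133333.
At €35.00/mo: n = ⌈−ln(1 − rB₀/P)/ln(1+r)⌉ = 30 payments (last €19.00); total interest = total paid − €850.00 = €184.00.
At €60.00/mo: 16 payments (last €48.40); total interest €98.40.
Payments saved = 30 − 16 = 14.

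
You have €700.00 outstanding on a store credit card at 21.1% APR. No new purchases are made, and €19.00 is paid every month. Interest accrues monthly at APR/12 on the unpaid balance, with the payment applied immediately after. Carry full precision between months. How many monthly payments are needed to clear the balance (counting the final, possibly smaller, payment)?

60 payments

Monthly rate r = 21.1%/12 = 1.75833% = 0.0175833.
Recurrence: B ← B·(1+r) − €19.00.
Month 1: interest €12.31; balance after payment €693.31.
Month 2: interest €12.19; balance after payment €686.50.
Closed form: n = −ln(1 − rB₀/P)/ln(1+r) = −ln(0.35219)/ln(1.01758) ≈ 59.871, so the balance reaches zero during payment 60.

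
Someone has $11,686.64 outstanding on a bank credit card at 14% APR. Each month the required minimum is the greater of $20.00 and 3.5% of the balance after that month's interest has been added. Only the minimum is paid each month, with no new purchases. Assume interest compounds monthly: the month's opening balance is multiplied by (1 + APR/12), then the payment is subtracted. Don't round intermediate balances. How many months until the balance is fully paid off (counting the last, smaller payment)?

161 months

Monthly rate r = 14%/12 = 1.16667% = 0.0116667.
While 3.5% of the post-interest balance exceeds $20.00, each month B ← (B·(1+r))·(1 − 0.035), i.e. B shrinks by the factor (1+r)·0.965 = 0.97626.
This holds for months 1–127. Entering month 128 the balance is $552.60; 3.5% of the post-interest balance is now below $20.00, so the flat $20.00 minimum applies from here.
From month 128 a fixed $20.00 at rate r clears $552.60 in 34 more payments. Total: 127 + 34 = 161 months.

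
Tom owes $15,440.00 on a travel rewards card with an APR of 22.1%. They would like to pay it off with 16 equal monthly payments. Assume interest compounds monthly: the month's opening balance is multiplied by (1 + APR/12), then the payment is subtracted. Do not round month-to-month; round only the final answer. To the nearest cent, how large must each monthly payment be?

$1,122.94

Monthly rate r = 22.1%/12 = 1.84167% = 0.0184167.
Level-payment amortization: P = B₀·r / (1 − (1+r)^(−n)) = 15440.00·0.0184167 / (1 − 1.01842^(−16)).
Denominator 1 − (1+r)^(−16) = 0.253221113.
P = 284.353 / 0.253221113 ≈ 1122.94.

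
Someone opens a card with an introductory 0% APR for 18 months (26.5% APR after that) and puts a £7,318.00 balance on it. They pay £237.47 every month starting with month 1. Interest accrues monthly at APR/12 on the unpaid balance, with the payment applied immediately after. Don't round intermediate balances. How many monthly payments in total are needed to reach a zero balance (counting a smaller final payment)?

34 payments

Promo months 1–18 at r₀ = 0%/12 = 0; months 19+ at r₁ = 26.5%/12 = 0.0220833.
After month 18 (no interest yet): B = £7,318.00 − 18·£237.47 = £3,043.54.
Then at r₁ with £237.47/mo: n₂ = −ln(1 − r₁·B/P)/ln(1+r₁) ≈ 15.23 → 16 more payments.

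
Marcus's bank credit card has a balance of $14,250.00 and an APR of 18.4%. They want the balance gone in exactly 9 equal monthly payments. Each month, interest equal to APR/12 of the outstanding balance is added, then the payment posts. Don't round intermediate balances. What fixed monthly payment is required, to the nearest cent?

Monthly rate r = 18.4%/12 = 1.53333% = 0.0153333.
Level-payment amortization: P = B₀·r / (1 − (1+r)^(−n)) = 14250.00·0.0153333 / (1 − 1.01533^(−9)).
Denominator 1 − (1+r)^(−9) = 0.127988522.
P = 218.5 / 0.127988522 ≈ 1707.18.

$1,707.18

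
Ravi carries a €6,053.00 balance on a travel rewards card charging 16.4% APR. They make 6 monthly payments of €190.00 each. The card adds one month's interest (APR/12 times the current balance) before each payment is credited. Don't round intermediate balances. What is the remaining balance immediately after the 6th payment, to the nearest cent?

Monthly rate r = 16.4%/12 = 1.36667% = 0.0136667.
Each month: B ← B·(1+r) − €190.00.
Month 1: interest €82.72; balance after payment €5,945.72.
Month 2: interest €81.26; balance after payment €5,836.98.
Month 3: interest €79.77; balance after payment €5,726.75.
Month 4: interest €78.27; balance after payment €5,615.02.
Month 5: interest €76.74; balance after payment €5,501.76.
Month 6: interest €75.19; balance after payment €5,386.95.

€5,386.95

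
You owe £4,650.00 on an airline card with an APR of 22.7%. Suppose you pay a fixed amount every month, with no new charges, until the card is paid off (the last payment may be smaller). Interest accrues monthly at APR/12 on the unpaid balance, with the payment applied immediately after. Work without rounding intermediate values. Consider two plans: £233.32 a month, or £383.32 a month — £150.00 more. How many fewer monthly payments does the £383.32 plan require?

Monthly rate r = 22.7%/12 = 1.89167% = 0.0189167.
At £233.32/mo: n = ⌈−ln(1 − rB₀/P)/ln(1+r)⌉ = 26 payments (last £59.12); total interest = total paid − £4,650.00 = £1,242.12.
At £383.32/mo: 14 payments (last £349.33); total interest £682.49.
Payments saved = 26 − 14 = 12.

12 fewer payments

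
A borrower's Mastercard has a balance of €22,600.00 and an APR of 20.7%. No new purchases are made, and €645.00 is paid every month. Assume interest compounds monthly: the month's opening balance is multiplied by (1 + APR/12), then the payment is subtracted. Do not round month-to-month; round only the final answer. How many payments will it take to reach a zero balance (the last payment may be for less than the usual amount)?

55 payments

Monthly rate r = 20.7%/12 = 1.725% = 0.01725.
Recurrence: B ← B·(1+r) − €645.00.
Month 1: interest €389.85; balance after payment €22,344.85.
Month 2: interest €385.45; balance after payment €22,085.30.
Closed form: n = −ln(1 − rB₀/P)/ln(1+r) = −ln(0.39558)/ln(1.01725) ≈ 54.225, so the balance reaches zero during payment 55.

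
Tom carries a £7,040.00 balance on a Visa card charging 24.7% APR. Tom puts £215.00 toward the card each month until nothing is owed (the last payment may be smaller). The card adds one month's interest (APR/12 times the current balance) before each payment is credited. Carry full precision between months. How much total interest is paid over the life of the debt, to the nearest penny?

£4,787.35

Monthly rate r = 24.7%/12 = 2.05833% = 0.0205833.
Payoff takes n = ⌈−ln(1 − rB₀/P)/ln(1+r)⌉ = ⌈55.011⌉ = 56 payments; the last is £2.35.
Total paid = 55·£215.00 + £2.35 = £11,827.35.
Total interest = total paid − principal = £11,827.35 − £7,040.00 = £4,787.35.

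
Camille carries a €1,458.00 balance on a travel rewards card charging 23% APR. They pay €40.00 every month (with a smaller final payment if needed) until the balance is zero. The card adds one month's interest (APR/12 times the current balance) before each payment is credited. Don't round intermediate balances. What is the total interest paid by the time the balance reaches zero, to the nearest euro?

Monthly rate r = 23%/12 = 1.91667% = 0.0191667.
Payoff takes n = ⌈−ln(1 − rB₀/P)/ln(1+r)⌉ = ⌈63.175⌉ = 64 payments; the last is €7.06.
Total paid = 63·€40.00 + €7.06 = €2,527.06.
Total interest = total paid − principal = €2,527.06 − €1,458.00 = €1,069.06.

€1,069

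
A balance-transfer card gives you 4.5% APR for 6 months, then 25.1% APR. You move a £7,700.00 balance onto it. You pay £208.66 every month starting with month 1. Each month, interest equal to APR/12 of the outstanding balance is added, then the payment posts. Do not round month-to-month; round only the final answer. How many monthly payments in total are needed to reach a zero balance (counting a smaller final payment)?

59 payments

Promo months 1–6 at r₀ = 4.5%/12 = 0.00375; months 7+ at r₁ = 25.1%/12 = 0.0209167.
After month 6: iterate B ← B·(1+r₀) − £208.66 for 6 months → £6,611.13.
Then at r₁ with £208.66/mo: n₂ = −ln(1 − r₁·B/P)/ln(1+r₁) ≈ 52.50 → 53 more payments.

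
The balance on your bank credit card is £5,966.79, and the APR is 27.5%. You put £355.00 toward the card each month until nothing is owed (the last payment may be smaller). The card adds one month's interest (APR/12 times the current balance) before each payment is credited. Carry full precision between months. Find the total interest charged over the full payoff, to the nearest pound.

Monthly rate r = 27.5%/12 = 2.29167% = 0.0229167.
Payoff takes n = ⌈−ln(1 − rB₀/P)/ln(1+r)⌉ = ⌈21.468⌉ = 22 payments; the last is £167.20.
Total paid = 21·£355.00 + £167.20 = £7,622.20.
Total interest = total paid − principal = £7,622.20 − £5,966.79 = £1,655.41.

£1,655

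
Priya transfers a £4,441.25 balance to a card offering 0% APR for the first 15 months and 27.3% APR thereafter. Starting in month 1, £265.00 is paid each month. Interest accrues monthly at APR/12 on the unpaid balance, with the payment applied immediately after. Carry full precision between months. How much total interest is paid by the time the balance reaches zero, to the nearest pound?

Promo months 1–15 at r₀ = 0%/12 = 0; months 16+ at r₁ = 27.3%/12 = 0.02275.
After month 15 (no interest yet): B = £4,441.25 − 15·£265.00 = £466.25.
Then at r₁ with £265.00/mo: n₂ = −ln(1 − r₁·B/P)/ln(1+r₁) ≈ 1.82 → 2 more payments.
Total paid = 16·£265.00 + £216.68 = £4,456.68; interest = £4,456.68 − £4,441.25 = £15.43.

£15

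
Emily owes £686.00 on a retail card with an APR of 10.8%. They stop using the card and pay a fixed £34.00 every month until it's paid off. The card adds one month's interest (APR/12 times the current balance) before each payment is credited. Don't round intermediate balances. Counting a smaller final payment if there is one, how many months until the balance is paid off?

Monthly rate r = 10.8%/12 = 0.9% = 0.009.
Recurrence: B ← B·(1+r) − £34.00.
Month 1: interest £6.17; balance after payment £658.17.
Month 2: interest £5.92; balance after payment £630.10.
Closed form: n = −ln(1 − rB₀/P)/ln(1+r) = −ln(0.81841)/ln(1.009) ≈ 22.366, so the balance reaches zero during payment 23.

23 payments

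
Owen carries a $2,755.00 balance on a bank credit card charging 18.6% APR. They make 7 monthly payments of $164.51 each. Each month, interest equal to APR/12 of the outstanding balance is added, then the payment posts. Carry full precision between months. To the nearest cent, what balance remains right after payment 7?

$1,861.66

Monthly rate r = 18.6%/12 = 1.55% = 0.0155.
Each month: B ← B·(1+r) − $164.51.
Month 1: interest $42.70; balance after payment $2,633.19.
Month 2: interest $40.81; balance after payment $2,509.50.
Month 3: interest $38.90; balance after payment $2,383.88.
Month 4: interest $36.95; balance after payment $2,256.32.
Month 5: interest $34.97; balance after payment $2,126.79.
Month 6: interest $32.97; balance after payment $1,995.24.
Month 7: interest $30.93; balance after payment $1,861.66.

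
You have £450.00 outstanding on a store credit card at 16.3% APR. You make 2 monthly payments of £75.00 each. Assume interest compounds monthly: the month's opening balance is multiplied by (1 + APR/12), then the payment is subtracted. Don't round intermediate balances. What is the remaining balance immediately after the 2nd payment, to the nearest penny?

£311.29

Monthly rate r = 16.3%/12 = 1.35833% = 0.0135833.
Each month: B ← B·(1+r) − £75.00.
Month 1: interest £6.11; balance after payment £381.11.
Month 2: interest £5.18; balance after payment £311.29.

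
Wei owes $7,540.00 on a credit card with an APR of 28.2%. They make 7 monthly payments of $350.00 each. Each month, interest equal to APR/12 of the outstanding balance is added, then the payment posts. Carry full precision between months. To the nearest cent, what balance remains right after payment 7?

Monthly rate r = 28.2%/12 = 2.35% = 0.0235.
Each month: B ← B·(1+r) − $350.00.
Month 1: interest $177.19; balance after payment $7,367.19.
Month 2: interest $173.13; balance after payment $7,190.32.
Month 3: interest $168.97; balance after payment $7,009.29.
Month 4: interest $164.72; balance after payment $6,824.01.
Month 5: interest $160.36; balance after payment $6,634.37.
Month 6: interest $155.91; balance after payment $6,440.28.
Month 7: interest $151.35; balance after payment $6,241.63.

$6,241.63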